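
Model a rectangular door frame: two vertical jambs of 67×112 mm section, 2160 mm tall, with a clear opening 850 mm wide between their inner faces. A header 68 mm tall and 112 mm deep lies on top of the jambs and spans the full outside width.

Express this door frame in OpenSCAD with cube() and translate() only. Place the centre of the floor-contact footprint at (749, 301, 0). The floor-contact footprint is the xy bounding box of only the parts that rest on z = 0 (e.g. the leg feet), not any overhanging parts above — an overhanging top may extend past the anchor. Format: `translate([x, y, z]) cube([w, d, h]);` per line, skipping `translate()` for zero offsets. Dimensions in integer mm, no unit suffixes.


translate([257, 245, 0]) cube([67, 112, 2160]);
translate([1174, 245, 0]) cube([67, 112, 2160]);
translate([257, 245, 2160]) cube([984, 112, 68]);


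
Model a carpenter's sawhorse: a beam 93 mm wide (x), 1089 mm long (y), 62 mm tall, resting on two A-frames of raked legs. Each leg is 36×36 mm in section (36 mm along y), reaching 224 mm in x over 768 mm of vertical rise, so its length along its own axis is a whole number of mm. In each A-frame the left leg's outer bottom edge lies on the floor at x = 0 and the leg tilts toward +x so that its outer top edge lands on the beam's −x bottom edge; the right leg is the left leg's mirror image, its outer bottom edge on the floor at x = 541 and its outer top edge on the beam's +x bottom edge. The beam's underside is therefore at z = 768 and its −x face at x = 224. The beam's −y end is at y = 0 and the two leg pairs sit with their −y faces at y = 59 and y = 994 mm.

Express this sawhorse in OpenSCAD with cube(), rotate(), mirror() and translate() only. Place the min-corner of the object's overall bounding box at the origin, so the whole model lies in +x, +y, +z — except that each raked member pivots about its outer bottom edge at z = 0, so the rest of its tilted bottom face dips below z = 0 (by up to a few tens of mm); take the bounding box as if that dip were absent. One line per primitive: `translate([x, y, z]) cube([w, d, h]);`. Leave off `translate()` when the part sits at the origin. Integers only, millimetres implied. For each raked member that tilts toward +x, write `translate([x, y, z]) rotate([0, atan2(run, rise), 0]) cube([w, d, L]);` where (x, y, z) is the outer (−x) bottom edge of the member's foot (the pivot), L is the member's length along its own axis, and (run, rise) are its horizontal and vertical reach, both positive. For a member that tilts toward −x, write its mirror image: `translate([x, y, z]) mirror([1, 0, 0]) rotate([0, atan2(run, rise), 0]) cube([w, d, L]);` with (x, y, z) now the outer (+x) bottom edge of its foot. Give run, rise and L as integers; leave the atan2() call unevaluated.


translate([224, 0, 768]) cube([93, 1089, 62]);
translate([0, 59, 0]) rotate([0, atan2(224, 768), 0]) cube([36, 36, 800]);
translate([541, 59, 0]) mirror([1, 0, 0]) rotate([0, atan2(224, 768), 0]) cube([36, 36, 800]);
translate([0, 994, 0]) rotate([0, atan2(224, 768), 0]) cube([36, 36, 800]);
translate([541, 994, 0]) mirror([1, 0, 0]) rotate([0, atan2(224, 768), 0]) cube([36, 36, 800]);


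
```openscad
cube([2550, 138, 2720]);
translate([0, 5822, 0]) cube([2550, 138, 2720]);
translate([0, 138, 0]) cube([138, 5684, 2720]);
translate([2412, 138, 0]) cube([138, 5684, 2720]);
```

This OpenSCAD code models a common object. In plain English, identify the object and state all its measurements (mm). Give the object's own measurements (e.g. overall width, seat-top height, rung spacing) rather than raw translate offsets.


The wall frame of a small rectangular building: four walls, each 2720 mm tall and 138 mm thick, enclosing a footprint 2550 mm (x) by 5960 mm (y) outside-to-outside, with no floor or roof. The front and back walls (the −y and +y sides) span the full width; the two side walls fit between them.


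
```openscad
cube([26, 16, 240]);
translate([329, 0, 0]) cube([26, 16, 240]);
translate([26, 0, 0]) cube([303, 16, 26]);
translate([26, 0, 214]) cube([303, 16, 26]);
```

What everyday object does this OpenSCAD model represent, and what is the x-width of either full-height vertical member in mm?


A picture frame. The border width is 26 mm.

Four thin pieces enclosing a rectangular opening — a picture frame. The two full-height stiles are 240 mm tall; the top rail sits at z = 214 and is 26 mm tall, so the border above the opening is 240 − 214 = 26 mm, matching the stile x-width.


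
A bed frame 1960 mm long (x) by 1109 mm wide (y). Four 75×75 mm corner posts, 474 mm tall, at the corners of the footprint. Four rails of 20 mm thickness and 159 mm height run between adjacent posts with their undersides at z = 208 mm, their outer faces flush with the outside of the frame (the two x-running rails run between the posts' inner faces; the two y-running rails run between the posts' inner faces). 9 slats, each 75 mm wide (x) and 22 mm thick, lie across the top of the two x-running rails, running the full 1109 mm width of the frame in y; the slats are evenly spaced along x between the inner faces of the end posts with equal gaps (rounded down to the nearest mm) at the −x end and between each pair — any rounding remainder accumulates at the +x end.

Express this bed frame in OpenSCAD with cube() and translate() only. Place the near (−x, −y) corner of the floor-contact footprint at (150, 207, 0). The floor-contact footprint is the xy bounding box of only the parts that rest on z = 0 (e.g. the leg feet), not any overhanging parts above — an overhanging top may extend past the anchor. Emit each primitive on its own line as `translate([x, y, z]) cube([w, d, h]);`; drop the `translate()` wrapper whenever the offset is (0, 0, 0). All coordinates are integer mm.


translate([150, 207, 0]) cube([75, 75, 474]);
translate([150, 1241, 0]) cube([75, 75, 474]);
translate([2035, 207, 0]) cube([75, 75, 474]);
translate([2035, 1241, 0]) cube([75, 75, 474]);
translate([225, 207, 208]) cube([1810, 20, 159]);
translate([225, 1296, 208]) cube([1810, 20, 159]);
translate([150, 282, 208]) cube([20, 959, 159]);
translate([2090, 282, 208]) cube([20, 959, 159]);
translate([338, 207, 367]) cube([75, 1109, 22]);
translate([526, 207, 367]) cube([75, 1109, 22]);
translate([714, 207, 367]) cube([75, 1109, 22]);
translate([902, 207, 367]) cube([75, 1109, 22]);
translate([1090, 207, 367]) cube([75, 1109, 22]);
translate([1278, 207, 367]) cube([75, 1109, 22]);
translate([1466, 207, 367]) cube([75, 1109, 22]);
translate([1654, 207, 367]) cube([75, 1109, 22]);
translate([1842, 207, 367]) cube([75, 1109, 22]);


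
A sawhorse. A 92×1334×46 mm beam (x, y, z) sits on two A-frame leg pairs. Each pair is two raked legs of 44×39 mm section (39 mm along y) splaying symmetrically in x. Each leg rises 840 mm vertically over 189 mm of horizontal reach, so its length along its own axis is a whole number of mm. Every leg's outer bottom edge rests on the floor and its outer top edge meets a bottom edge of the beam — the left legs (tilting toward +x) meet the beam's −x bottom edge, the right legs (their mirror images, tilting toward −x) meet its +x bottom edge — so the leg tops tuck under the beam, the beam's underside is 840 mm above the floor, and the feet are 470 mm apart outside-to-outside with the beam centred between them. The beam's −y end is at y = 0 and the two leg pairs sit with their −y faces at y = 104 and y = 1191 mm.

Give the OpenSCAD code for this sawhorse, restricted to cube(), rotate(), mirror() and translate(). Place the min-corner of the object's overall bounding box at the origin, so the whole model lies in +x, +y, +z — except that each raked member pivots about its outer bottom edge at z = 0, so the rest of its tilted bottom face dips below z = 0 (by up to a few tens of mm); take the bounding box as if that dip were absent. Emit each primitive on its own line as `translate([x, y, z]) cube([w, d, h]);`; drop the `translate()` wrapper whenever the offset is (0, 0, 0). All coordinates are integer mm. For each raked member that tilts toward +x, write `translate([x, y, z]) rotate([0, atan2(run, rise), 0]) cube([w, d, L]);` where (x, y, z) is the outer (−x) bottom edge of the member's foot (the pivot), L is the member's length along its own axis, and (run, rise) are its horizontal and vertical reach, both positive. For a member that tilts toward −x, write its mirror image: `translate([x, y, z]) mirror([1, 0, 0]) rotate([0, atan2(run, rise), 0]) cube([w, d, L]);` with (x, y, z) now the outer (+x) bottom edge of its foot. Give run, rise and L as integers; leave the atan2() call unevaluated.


translate([189, 0, 840]) cube([92, 1334, 46]);
translate([0, 104, 0]) rotate([0, atan2(189, 840), 0]) cube([44, 39, 861]);
translate([470, 104, 0]) mirror([1, 0, 0]) rotate([0, atan2(189, 840), 0]) cube([44, 39, 861]);
translate([0, 1191, 0]) rotate([0, atan2(189, 840), 0]) cube([44, 39, 861]);
translate([470, 1191, 0]) mirror([1, 0, 0]) rotate([0, atan2(189, 840), 0]) cube([44, 39, 861]);


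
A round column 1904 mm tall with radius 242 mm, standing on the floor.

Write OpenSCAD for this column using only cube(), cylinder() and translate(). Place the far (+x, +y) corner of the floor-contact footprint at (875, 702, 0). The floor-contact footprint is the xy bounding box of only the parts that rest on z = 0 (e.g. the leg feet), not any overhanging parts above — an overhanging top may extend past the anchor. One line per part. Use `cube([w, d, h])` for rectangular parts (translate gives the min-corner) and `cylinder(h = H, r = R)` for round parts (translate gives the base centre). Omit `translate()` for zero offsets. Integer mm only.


translate([633, 460, 0]) cylinder(h = 1904, r = 242);


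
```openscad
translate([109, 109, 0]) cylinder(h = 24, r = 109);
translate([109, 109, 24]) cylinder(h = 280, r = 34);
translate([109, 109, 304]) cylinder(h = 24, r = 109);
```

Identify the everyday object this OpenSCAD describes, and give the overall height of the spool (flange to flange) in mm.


A spool. The overall height is 328 mm.

Three coaxial cylinders, large–small–large — a spool. Two 24 mm flanges and a 280 mm core give 24 + 280 + 24 = 328 mm.


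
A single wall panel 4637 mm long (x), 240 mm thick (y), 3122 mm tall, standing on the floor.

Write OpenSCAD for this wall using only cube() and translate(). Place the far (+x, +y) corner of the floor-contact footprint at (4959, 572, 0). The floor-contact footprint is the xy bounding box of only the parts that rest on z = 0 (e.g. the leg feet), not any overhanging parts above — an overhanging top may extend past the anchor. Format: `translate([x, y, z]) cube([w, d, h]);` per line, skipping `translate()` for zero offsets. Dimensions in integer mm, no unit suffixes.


translate([322, 332, 0]) cube([4637, 240, 3122]);


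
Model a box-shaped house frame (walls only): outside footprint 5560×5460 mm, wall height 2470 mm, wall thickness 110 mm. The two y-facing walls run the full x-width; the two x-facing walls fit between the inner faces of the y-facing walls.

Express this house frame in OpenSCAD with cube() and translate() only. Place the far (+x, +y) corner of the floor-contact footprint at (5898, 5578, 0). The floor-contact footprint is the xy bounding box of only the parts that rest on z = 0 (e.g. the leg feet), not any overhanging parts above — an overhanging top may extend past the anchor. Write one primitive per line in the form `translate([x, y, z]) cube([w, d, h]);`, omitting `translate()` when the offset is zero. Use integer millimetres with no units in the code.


translate([338, 118, 0]) cube([5560, 110, 2470]);
translate([338, 5468, 0]) cube([5560, 110, 2470]);
translate([338, 228, 0]) cube([110, 5240, 2470]);
translate([5788, 228, 0]) cube([110, 5240, 2470]);


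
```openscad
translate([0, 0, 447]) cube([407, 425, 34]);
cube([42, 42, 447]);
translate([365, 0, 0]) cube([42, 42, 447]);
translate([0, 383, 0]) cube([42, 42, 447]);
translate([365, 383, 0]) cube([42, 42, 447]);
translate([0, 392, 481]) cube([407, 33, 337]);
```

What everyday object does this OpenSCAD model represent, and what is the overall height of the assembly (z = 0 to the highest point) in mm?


A chair. The overall height is 818 mm.

A slab on four corner posts with a tall panel at the back — a chair. The seat slab sits at z = 447 with thickness 34, and the 337 mm backrest starts at the seat top, so the overall height is 447 + 34 + 337 = 818 mm.


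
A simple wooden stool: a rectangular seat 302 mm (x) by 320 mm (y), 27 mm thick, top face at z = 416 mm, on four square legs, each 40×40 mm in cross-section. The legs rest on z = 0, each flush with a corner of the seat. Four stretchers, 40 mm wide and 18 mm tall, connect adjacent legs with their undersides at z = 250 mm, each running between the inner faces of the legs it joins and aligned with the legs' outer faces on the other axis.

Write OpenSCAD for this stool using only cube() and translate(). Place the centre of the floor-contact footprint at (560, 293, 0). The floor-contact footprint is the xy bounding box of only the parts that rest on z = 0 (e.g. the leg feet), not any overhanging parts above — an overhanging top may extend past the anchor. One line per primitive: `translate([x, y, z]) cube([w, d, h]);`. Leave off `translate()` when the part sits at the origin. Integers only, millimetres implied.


translate([409, 133, 389]) cube([302, 320, 27]);
translate([409, 133, 0]) cube([40, 40, 389]);
translate([671, 133, 0]) cube([40, 40, 389]);
translate([409, 413, 0]) cube([40, 40, 389]);
translate([671, 413, 0]) cube([40, 40, 389]);
translate([449, 133, 250]) cube([222, 40, 18]);
translate([449, 413, 250]) cube([222, 40, 18]);
translate([409, 173, 250]) cube([40, 240, 18]);
translate([671, 173, 250]) cube([40, 240, 18]);


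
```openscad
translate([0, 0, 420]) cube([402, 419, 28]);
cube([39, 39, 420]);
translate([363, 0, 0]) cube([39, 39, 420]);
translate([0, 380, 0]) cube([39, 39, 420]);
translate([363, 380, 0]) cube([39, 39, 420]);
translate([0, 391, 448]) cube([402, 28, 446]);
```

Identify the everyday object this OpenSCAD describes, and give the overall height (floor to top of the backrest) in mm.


A chair. The overall height is 894 mm.

A slab on four corner posts with a tall panel at the back — a chair. The seat slab sits at z = 420 with thickness 28, and the 446 mm backrest starts at the seat top, so the overall height is 420 + 28 + 446 = 894 mm.


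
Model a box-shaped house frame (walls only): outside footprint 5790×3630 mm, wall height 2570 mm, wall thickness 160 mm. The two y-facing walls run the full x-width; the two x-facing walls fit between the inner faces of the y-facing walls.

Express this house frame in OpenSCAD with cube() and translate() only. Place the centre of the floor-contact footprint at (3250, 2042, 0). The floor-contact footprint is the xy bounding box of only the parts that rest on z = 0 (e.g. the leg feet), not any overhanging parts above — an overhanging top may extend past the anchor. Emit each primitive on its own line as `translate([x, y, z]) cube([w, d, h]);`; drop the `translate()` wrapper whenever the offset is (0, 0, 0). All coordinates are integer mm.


translate([355, 227, 0]) cube([5790, 160, 2570]);
translate([355, 3697, 0]) cube([5790, 160, 2570]);
translate([355, 387, 0]) cube([160, 3310, 2570]);
translate([5985, 387, 0]) cube([160, 3310, 2570]);


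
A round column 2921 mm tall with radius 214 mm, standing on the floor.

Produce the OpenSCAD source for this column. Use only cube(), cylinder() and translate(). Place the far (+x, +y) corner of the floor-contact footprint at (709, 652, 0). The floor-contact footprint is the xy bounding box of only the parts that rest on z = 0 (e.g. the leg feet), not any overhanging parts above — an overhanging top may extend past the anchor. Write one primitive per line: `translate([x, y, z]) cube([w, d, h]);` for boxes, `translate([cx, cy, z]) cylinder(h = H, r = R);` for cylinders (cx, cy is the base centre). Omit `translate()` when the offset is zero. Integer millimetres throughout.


translate([495, 438, 0]) cylinder(h = 2921, r = 214);


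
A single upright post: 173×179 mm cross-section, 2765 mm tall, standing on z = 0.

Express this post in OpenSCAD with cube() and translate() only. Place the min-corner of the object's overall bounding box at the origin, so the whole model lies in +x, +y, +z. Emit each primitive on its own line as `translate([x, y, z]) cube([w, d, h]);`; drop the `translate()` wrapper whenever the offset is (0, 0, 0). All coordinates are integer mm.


cube([173, 179, 2765]);


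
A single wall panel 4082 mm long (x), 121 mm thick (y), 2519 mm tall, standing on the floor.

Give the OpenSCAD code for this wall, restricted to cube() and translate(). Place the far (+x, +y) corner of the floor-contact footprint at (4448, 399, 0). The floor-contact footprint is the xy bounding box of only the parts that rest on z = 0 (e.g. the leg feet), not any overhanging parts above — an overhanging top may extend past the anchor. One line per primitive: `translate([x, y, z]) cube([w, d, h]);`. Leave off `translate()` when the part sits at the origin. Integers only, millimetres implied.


translate([366, 278, 0]) cube([4082, 121, 2519]);


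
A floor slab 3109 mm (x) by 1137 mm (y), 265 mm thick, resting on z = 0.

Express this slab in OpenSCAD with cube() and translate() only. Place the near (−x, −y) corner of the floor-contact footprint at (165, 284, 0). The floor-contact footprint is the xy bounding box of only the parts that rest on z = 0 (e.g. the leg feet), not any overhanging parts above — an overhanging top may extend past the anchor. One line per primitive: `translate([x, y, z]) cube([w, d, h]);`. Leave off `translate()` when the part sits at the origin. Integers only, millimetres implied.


translate([165, 284, 0]) cube([3109, 1137, 265]);


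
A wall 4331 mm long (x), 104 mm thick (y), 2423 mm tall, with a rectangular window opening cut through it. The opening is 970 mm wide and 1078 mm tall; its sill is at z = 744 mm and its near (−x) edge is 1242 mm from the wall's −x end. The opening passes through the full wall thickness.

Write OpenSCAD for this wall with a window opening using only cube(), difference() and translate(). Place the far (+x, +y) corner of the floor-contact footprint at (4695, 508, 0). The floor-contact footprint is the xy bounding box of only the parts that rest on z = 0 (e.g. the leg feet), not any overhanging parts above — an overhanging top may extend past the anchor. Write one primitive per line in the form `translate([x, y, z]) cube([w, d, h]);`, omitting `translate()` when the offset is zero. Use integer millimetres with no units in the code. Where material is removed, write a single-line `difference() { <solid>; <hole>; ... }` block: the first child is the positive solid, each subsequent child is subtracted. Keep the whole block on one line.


difference() { translate([364, 404, 0]) cube([4331, 104, 2423]); translate([1606, 404, 744]) cube([970, 104, 1078]); }


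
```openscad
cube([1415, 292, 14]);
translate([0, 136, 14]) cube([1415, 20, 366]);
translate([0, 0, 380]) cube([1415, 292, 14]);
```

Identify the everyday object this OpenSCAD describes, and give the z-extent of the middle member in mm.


An I-beam. The web height is 366 mm.

Two wide flanges with a thin centred web — an I-beam. Overall 394 mm minus two 14 mm flanges gives a web of 394 − 2·14 = 366 mm.


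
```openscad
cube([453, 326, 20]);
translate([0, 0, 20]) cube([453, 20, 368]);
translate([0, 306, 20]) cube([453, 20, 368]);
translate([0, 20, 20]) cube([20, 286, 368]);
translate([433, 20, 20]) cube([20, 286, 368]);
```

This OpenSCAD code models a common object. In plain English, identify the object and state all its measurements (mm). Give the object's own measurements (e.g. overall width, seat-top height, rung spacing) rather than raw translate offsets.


An open-topped rectangular box: outside dimensions 453×326×388 mm, with a uniform wall and base thickness of 20 mm. The base is a full 453×326 slab on the floor; four walls sit on top of the base. The front and back walls (the −y and +y sides) span the full width; the two side walls fit between them.


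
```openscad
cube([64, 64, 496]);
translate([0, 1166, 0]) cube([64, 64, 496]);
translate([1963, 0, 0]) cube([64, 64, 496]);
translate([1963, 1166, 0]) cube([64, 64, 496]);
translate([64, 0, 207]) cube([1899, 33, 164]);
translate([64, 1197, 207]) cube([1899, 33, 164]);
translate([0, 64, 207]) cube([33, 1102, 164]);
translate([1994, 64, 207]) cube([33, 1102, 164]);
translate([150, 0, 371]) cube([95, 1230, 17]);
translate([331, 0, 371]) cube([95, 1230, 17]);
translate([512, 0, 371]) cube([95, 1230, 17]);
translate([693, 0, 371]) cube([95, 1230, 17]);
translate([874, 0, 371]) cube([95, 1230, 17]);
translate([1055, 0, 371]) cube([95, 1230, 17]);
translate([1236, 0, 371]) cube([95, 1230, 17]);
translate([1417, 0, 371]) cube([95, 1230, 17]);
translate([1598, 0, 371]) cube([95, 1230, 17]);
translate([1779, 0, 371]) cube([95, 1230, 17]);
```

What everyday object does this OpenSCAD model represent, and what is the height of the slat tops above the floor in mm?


A bed frame. The slat-top height is 388 mm.

Four posts, four rails, and a row of slats — a bed frame. Slats sit on the rails at z = 207 + 164 = 371; with slat thickness 17, the top is 388 mm.


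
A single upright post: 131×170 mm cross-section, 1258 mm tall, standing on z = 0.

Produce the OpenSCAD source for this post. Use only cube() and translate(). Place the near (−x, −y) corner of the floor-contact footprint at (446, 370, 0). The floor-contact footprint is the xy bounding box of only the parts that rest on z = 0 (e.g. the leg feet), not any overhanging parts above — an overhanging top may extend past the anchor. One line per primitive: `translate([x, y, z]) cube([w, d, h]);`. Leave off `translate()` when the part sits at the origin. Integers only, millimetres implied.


translate([446, 370, 0]) cube([131, 170, 1258]);


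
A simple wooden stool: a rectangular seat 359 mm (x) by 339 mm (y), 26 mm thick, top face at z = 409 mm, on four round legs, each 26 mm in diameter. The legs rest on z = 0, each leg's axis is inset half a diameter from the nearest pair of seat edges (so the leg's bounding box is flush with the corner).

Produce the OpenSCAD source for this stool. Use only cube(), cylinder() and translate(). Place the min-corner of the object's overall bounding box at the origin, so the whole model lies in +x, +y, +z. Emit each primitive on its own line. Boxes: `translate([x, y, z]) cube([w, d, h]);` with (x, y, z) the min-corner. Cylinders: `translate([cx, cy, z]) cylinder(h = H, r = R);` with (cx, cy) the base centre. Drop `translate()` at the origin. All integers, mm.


translate([0, 0, 383]) cube([359, 339, 26]);
translate([13, 13, 0]) cylinder(h = 383, r = 13);
translate([346, 13, 0]) cylinder(h = 383, r = 13);
translate([13, 326, 0]) cylinder(h = 383, r = 13);
translate([346, 326, 0]) cylinder(h = 383, r = 13);


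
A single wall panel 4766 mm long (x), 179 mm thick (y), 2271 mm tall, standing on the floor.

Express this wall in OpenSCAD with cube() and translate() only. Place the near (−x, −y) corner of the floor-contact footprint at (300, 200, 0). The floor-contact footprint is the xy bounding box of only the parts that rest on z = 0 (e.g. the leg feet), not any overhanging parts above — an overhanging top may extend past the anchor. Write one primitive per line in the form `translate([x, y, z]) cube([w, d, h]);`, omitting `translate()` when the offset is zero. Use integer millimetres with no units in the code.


translate([300, 200, 0]) cube([4766, 179, 2271]);


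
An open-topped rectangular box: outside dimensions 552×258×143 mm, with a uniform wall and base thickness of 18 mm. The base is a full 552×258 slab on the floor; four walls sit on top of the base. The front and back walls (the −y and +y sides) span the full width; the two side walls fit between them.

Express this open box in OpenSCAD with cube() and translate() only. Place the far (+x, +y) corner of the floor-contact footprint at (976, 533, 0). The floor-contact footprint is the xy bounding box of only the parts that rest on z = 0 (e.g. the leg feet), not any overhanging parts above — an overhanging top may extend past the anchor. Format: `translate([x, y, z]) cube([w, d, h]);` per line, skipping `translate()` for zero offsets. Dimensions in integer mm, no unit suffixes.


translate([424, 275, 0]) cube([552, 258, 18]);
translate([424, 275, 18]) cube([552, 18, 125]);
translate([424, 515, 18]) cube([552, 18, 125]);
translate([424, 293, 18]) cube([18, 222, 125]);
translate([958, 293, 18]) cube([18, 222, 125]);


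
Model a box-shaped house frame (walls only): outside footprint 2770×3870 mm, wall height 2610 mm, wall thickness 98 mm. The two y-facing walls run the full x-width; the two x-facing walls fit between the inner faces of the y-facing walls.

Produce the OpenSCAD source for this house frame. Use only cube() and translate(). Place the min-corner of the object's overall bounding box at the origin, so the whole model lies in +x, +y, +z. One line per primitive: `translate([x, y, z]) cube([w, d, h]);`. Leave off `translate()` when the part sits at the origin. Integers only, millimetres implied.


cube([2770, 98, 2610]);
translate([0, 3772, 0]) cube([2770, 98, 2610]);
translate([0, 98, 0]) cube([98, 3674, 2610]);
translate([2672, 98, 0]) cube([98, 3674, 2610]);


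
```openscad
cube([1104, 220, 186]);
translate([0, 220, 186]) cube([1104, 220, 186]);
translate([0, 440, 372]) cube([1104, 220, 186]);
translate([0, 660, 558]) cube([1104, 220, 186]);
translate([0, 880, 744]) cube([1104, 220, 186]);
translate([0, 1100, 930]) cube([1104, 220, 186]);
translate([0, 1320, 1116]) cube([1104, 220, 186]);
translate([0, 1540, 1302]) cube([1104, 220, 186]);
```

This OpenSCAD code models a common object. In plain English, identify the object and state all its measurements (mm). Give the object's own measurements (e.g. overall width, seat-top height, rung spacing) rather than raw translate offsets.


A straight staircase of 8 solid steps. Each step is 1104 mm wide (x), 220 mm deep (y, the going) and 186 mm tall (the rise). The first step rests on the floor; each subsequent step sits one going further in +y and one rise higher in +z, directly behind and above the previous step with no overlap.


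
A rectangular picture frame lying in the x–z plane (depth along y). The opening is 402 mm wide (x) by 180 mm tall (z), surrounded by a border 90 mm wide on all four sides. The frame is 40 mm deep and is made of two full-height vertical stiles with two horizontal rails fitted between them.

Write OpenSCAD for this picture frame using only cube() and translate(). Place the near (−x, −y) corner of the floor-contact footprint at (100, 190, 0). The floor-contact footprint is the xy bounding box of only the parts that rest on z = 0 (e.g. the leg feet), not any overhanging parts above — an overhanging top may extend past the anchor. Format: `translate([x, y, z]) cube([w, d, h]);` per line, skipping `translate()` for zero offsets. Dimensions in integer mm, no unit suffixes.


translate([100, 190, 0]) cube([90, 40, 360]);
translate([592, 190, 0]) cube([90, 40, 360]);
translate([190, 190, 0]) cube([402, 40, 90]);
translate([190, 190, 270]) cube([402, 40, 90]);


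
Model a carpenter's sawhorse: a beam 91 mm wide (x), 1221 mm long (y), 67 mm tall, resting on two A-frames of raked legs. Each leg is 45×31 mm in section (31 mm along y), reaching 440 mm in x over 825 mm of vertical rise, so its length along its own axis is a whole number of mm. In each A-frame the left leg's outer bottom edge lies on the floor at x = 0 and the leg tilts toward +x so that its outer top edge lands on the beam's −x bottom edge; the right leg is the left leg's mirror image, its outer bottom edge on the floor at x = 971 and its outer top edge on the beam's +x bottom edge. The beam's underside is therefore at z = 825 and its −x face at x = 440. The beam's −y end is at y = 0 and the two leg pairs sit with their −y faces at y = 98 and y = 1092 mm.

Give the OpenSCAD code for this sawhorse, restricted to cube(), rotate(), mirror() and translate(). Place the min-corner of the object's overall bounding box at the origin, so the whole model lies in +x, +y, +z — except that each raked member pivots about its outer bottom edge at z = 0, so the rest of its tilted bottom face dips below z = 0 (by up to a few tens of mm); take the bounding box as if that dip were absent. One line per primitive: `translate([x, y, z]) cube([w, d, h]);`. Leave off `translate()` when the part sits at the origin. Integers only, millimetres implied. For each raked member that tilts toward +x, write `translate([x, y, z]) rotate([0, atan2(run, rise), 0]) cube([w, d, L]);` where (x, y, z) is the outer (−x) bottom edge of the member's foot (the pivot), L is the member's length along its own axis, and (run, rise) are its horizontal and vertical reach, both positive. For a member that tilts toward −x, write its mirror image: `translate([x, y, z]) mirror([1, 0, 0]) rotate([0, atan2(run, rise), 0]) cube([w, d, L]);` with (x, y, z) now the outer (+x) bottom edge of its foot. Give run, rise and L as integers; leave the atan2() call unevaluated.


translate([440, 0, 825]) cube([91, 1221, 67]);
translate([0, 98, 0]) rotate([0, atan2(440, 825), 0]) cube([45, 31, 935]);
translate([971, 98, 0]) mirror([1, 0, 0]) rotate([0, atan2(440, 825), 0]) cube([45, 31, 935]);
translate([0, 1092, 0]) rotate([0, atan2(440, 825), 0]) cube([45, 31, 935]);
translate([971, 1092, 0]) mirror([1, 0, 0]) rotate([0, atan2(440, 825), 0]) cube([45, 31, 935]);


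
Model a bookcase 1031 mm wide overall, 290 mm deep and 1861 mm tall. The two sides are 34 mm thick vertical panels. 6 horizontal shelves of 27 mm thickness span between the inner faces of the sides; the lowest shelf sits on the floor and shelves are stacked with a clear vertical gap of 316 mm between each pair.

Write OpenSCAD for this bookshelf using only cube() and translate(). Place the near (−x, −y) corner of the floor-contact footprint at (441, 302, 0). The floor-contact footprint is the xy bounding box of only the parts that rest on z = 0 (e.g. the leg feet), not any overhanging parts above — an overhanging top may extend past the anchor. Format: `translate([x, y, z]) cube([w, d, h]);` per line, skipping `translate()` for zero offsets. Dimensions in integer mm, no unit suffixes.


translate([441, 302, 0]) cube([34, 290, 1861]);
translate([1438, 302, 0]) cube([34, 290, 1861]);
translate([475, 302, 0]) cube([963, 290, 27]);
translate([475, 302, 343]) cube([963, 290, 27]);
translate([475, 302, 686]) cube([963, 290, 27]);
translate([475, 302, 1029]) cube([963, 290, 27]);
translate([475, 302, 1372]) cube([963, 290, 27]);
translate([475, 302, 1715]) cube([963, 290, 27]);


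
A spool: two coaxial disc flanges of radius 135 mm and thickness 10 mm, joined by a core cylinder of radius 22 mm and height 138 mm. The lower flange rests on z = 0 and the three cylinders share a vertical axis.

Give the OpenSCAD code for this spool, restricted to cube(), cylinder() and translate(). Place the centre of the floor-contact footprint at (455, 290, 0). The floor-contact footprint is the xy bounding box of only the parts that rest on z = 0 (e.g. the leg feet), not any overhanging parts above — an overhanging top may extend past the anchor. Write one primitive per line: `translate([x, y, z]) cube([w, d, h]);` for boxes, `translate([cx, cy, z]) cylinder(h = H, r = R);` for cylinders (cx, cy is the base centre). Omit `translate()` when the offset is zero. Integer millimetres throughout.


translate([455, 290, 0]) cylinder(h = 10, r = 135);
translate([455, 290, 10]) cylinder(h = 138, r = 22);
translate([455, 290, 148]) cylinder(h = 10, r = 135);


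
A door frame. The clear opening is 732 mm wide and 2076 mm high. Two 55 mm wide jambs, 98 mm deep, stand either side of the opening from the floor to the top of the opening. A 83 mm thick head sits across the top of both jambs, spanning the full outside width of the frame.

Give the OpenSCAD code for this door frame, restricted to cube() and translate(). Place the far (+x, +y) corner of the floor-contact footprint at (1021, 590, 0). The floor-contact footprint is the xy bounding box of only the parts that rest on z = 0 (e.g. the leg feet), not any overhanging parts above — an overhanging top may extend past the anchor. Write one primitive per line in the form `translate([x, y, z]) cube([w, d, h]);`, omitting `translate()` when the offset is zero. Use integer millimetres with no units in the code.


translate([179, 492, 0]) cube([55, 98, 2076]);
translate([966, 492, 0]) cube([55, 98, 2076]);
translate([179, 492, 2076]) cube([842, 98, 83]);


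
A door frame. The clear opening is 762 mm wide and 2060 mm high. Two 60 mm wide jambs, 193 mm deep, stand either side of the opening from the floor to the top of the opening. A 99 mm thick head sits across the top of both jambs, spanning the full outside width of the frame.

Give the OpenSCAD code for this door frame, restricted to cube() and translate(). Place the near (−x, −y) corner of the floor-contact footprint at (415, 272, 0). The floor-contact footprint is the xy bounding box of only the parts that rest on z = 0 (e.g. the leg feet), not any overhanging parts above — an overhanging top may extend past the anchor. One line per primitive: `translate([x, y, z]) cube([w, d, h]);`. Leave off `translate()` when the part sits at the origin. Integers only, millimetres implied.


translate([415, 272, 0]) cube([60, 193, 2060]);
translate([1237, 272, 0]) cube([60, 193, 2060]);
translate([415, 272, 2060]) cube([882, 193, 99]);


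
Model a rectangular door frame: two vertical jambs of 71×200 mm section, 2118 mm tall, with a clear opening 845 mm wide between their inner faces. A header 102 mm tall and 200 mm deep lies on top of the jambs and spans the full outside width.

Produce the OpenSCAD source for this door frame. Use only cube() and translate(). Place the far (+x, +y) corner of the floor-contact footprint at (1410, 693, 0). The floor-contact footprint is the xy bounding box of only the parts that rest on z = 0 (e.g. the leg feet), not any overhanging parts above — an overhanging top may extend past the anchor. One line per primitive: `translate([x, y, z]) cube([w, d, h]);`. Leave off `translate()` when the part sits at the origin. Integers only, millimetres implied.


translate([423, 493, 0]) cube([71, 200, 2118]);
translate([1339, 493, 0]) cube([71, 200, 2118]);
translate([423, 493, 2118]) cube([987, 200, 102]);


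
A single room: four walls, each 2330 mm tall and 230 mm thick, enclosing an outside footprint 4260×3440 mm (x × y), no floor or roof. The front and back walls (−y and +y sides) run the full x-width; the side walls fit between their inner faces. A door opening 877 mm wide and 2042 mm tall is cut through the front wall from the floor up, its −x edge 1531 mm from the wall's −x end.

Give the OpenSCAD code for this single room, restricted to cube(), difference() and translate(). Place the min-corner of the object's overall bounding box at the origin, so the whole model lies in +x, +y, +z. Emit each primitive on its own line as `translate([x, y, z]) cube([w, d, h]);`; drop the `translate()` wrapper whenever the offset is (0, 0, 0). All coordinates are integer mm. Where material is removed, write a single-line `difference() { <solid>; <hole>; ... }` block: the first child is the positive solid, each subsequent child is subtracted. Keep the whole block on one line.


difference() { cube([4260, 230, 2330]); translate([1531, 0, 0]) cube([877, 230, 2042]); }
translate([0, 3210, 0]) cube([4260, 230, 2330]);
translate([0, 230, 0]) cube([230, 2980, 2330]);
translate([4030, 230, 0]) cube([230, 2980, 2330]);


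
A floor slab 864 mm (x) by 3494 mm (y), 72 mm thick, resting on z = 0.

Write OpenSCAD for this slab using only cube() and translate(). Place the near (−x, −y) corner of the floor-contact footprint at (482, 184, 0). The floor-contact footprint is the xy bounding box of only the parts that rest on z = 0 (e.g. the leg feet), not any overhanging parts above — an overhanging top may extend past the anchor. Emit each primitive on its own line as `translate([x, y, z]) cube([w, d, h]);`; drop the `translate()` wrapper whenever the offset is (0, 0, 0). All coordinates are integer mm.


translate([482, 184, 0]) cube([864, 3494, 72]);


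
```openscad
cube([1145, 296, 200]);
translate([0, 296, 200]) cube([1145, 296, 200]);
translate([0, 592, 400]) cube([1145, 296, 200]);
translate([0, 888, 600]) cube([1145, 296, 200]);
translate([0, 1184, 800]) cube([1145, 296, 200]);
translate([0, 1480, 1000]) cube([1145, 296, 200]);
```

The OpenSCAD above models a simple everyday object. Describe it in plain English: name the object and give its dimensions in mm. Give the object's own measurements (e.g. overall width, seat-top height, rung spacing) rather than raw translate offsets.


A straight staircase of 6 solid steps. Each step is 1145 mm wide (x), 296 mm deep (y, the going) and 200 mm tall (the rise). The first step rests on the floor; each subsequent step sits one going further in +y and one rise higher in +z, directly behind and above the previous step with no overlap.


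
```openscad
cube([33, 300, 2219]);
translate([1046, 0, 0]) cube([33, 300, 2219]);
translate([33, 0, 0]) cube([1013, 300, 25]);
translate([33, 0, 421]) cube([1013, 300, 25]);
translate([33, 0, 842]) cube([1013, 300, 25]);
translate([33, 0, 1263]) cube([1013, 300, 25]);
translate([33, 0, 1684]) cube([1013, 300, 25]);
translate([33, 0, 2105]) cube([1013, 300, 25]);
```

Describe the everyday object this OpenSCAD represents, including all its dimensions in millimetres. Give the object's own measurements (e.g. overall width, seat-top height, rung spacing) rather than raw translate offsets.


An open bookshelf. Two side panels, each 33 mm thick, 300 mm deep and 2219 mm tall, stand 1079 mm apart (outside-to-outside). Between them sit 6 shelves, each 25 mm thick and 300 mm deep, spanning the full gap between the sides. The bottom shelf rests on the floor (its underside at z = 0) and the clear gap between one shelf's top and the next shelf's underside is 396 mm.


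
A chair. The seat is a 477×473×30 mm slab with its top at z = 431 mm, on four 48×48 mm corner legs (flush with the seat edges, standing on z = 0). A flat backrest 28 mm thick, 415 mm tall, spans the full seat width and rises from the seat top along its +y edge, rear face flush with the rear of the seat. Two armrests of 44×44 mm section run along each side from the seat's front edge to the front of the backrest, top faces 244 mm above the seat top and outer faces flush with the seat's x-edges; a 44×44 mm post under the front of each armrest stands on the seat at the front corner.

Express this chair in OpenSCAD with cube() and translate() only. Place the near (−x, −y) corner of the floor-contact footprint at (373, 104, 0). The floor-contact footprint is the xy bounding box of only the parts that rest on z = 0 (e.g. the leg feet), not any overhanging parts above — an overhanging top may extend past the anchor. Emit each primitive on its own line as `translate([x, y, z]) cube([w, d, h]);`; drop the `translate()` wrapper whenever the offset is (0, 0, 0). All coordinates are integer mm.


translate([373, 104, 401]) cube([477, 473, 30]);
translate([373, 104, 0]) cube([48, 48, 401]);
translate([802, 104, 0]) cube([48, 48, 401]);
translate([373, 529, 0]) cube([48, 48, 401]);
translate([802, 529, 0]) cube([48, 48, 401]);
translate([373, 549, 431]) cube([477, 28, 415]);
translate([373, 104, 631]) cube([44, 445, 44]);
translate([806, 104, 631]) cube([44, 445, 44]);
translate([373, 104, 431]) cube([44, 44, 200]);
translate([806, 104, 431]) cube([44, 44, 200]);


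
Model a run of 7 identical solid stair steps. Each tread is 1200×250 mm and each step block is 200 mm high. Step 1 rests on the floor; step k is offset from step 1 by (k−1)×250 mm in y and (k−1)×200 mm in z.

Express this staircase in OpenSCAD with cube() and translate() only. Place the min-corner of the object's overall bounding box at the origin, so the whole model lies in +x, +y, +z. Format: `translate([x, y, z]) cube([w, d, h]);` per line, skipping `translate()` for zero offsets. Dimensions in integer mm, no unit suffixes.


cube([1200, 250, 200]);
translate([0, 250, 200]) cube([1200, 250, 200]);
translate([0, 500, 400]) cube([1200, 250, 200]);
translate([0, 750, 600]) cube([1200, 250, 200]);
translate([0, 1000, 800]) cube([1200, 250, 200]);
translate([0, 1250, 1000]) cube([1200, 250, 200]);
translate([0, 1500, 1200]) cube([1200, 250, 200]);
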